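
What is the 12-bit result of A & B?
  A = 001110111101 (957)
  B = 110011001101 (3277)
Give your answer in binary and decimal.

Apply & to each column (1 only where both bits are 1):
  001110111101
& 110011001101
--------------
  000010001101

Answer: 000010001101 (141)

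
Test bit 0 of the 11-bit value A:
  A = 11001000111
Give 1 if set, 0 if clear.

Bit 0 is the 1st from the right.
  11001000111
            ^
That bit is 1.

Answer: 1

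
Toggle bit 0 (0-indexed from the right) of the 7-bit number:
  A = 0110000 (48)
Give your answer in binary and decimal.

Mask = 1 << 0 = 0000001
Bit 0 of A is 0; XOR with the mask flips it to 1.
  0110000
^ 0000001
---------
  0110001

Answer: 0110001 (49)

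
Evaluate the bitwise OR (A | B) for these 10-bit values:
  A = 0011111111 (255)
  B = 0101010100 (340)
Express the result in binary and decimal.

Apply | to each column (1 where either bit is 1):
  0011111111
| 0101010100
------------
  0111111111

Answer: 0111111111 (511)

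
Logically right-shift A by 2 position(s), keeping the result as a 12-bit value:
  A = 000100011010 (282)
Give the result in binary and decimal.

Logical shift right by 2: drop the bottom 2 bit(s), prepend 2 zero(s) on the left.
  000100011010  ->  keep [0001000110], discard [10], prepend 00
= 000001000110

Answer: 000001000110 (70)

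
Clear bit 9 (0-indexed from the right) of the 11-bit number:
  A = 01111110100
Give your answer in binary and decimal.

Mask = ~(1 << 9) = 10111111111
Bit 9 of A is 1, so AND-ing with the mask clears it to 0.
  01111110100
& 10111111111
-------------
  00111110100

Answer: 00111110100 (500)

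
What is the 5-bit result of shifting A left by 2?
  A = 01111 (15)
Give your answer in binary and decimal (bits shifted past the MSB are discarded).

Shift left by 2: drop the top 2 bit(s), append 2 zero(s) on the right.
  01111  ->  discard [01], keep [111], append 00
= 11100

Answer: 11100 (28)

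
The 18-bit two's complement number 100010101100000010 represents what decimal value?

MSB is 1, so the value is negative. Find the magnitude:
1. Invert bits:  011101010011111101
2. Add 1:        011101010011111110  = 120062
3. Apply sign:   -120062

Answer: -120062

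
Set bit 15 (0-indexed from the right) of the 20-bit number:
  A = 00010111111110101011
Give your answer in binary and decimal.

Mask = 1 << 15 = 00001000000000000000
Bit 15 of A is 0, so OR-ing with the mask flips it to 1.
  00010111111110101011
| 00001000000000000000
----------------------
  00011111111110101011

Answer: 00011111111110101011 (130987)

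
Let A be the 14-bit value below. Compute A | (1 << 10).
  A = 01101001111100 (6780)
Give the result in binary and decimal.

Mask = 1 << 10 = 00010000000000
Bit 10 of A is 0, so OR-ing with the mask flips it to 1.
  01101001111100
| 00010000000000
----------------
  01111001111100

Answer: 01111001111100 (7804)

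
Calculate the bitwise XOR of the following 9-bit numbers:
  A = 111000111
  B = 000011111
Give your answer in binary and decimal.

Apply ^ to each column (1 where bits differ):
  111000111
^ 000011111
-----------
  111011000

Answer: 111011000 (472)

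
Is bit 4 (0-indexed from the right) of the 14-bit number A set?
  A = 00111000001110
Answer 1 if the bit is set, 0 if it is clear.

Bit 4 is the 5th from the right.
  00111000001110
           ^
That bit is 0.

Answer: 0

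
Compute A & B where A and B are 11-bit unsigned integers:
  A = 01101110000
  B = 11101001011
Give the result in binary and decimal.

Apply & to each column (1 only where both bits are 1):
  01101110000
& 11101001011
-------------
  01101000000

Answer: 01101000000 (832)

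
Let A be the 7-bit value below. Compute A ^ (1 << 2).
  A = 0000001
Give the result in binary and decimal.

Mask = 1 << 2 = 0000100
Bit 2 of A is 0; XOR with the mask flips it to 1.
  0000001
^ 0000100
---------
  0000101

Answer: 0000101 (5)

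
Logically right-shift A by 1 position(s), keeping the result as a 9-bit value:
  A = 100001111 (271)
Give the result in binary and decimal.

Logical shift right by 1: drop the bottom 1 bit(s), prepend 1 zero(s) on the left.
  100001111  ->  keep [10000111], discard [1], prepend 0
= 010000111

Answer: 010000111 (135)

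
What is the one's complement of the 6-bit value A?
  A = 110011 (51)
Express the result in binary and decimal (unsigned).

Flip each bit (0->1, 1->0):
  110011
  001100

Answer: 001100 (12)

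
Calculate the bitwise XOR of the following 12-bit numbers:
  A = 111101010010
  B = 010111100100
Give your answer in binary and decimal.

Apply ^ to each column (1 where bits differ):
  111101010010
^ 010111100100
--------------
  101010110110

Answer: 101010110110 (2742)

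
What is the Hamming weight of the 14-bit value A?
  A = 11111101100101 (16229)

11111101100101
1-bits at positions (from bit 0 = LSB): 0, 2, 5, 6, 8, 9, 10, 11, 12, 13
Count = 10

Answer: 10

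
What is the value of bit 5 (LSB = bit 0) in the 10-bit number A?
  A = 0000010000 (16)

Bit 5 is the 6th from the right.
  0000010000
      ^
That bit is 0.

Answer: 0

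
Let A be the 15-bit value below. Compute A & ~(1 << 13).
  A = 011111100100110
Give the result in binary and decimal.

Mask = ~(1 << 13) = 101111111111111
Bit 13 of A is 1, so AND-ing with the mask clears it to 0.
  011111100100110
& 101111111111111
-----------------
  001111100100110

Answer: 001111100100110 (7974)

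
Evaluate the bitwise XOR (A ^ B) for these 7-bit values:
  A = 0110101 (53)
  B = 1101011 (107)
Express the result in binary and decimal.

Apply ^ to each column (1 where bits differ):
  0110101
^ 1101011
---------
  1011110

Answer: 1011110 (94)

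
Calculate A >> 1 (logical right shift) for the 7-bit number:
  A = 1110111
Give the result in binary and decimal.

Logical shift right by 1: drop the bottom 1 bit(s), prepend 1 zero(s) on the left.
  1110111  ->  keep [111011], discard [1], prepend 0
= 0111011

Answer: 0111011 (59)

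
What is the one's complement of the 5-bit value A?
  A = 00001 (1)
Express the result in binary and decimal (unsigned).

Flip each bit (0->1, 1->0):
  00001
  11110

Answer: 11110 (30)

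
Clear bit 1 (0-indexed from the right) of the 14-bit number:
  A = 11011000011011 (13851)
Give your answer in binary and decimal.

Mask = ~(1 << 1) = 11111111111101
Bit 1 of A is 1, so AND-ing with the mask clears it to 0.
  11011000011011
& 11111111111101
----------------
  11011000011001

Answer: 11011000011001 (13849)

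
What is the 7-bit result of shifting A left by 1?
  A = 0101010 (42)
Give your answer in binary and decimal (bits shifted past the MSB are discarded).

Shift left by 1: drop the top 1 bit(s), append 1 zero(s) on the right.
  0101010  ->  discard [0], keep [101010], append 0
= 1010100

Answer: 1010100 (84)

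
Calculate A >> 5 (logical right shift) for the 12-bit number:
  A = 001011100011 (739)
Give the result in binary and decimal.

Logical shift right by 5: drop the bottom 5 bit(s), prepend 5 zero(s) on the left.
  001011100011  ->  keep [0010111], discard [00011], prepend 00000
= 000000010111

Answer: 000000010111 (23)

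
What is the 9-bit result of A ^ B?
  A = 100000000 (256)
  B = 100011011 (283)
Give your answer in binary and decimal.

Apply ^ to each column (1 where bits differ):
  100000000
^ 100011011
-----------
  000011011

Answer: 000011011 (27)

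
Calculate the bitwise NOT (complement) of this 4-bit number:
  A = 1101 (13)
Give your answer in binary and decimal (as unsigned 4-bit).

Flip each bit (0->1, 1->0):
  1101
  0010

Answer: 0010 (2)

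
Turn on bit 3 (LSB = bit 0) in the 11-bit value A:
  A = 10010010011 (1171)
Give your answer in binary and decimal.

Mask = 1 << 3 = 00000001000
Bit 3 of A is 0, so OR-ing with the mask flips it to 1.
  10010010011
| 00000001000
-------------
  10010011011

Answer: 10010011011 (1179)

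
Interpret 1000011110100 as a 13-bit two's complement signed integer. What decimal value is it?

MSB is 1, so the value is negative. Find the magnitude:
1. Invert bits:  0111100001011
2. Add 1:        0111100001100  = 3852
3. Apply sign:   -3852

Answer: -3852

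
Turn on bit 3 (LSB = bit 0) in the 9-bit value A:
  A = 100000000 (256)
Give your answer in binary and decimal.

Mask = 1 << 3 = 000001000
Bit 3 of A is 0, so OR-ing with the mask flips it to 1.
  100000000
| 000001000
-----------
  100001000

Answer: 100001000 (264)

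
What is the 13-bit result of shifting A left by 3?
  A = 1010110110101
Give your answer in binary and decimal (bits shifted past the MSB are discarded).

Shift left by 3: drop the top 3 bit(s), append 3 zero(s) on the right.
  1010110110101  ->  discard [101], keep [0110110101], append 000
= 0110110101000

Answer: 0110110101000 (3496)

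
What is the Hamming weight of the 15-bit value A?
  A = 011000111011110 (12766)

011000111011110
1-bits at positions (from bit 0 = LSB): 1, 2, 3, 4, 6, 7, 8, 12, 13
Count = 9

Answer: 9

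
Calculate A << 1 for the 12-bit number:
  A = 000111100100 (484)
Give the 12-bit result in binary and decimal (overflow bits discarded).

Shift left by 1: drop the top 1 bit(s), append 1 zero(s) on the right.
  000111100100  ->  discard [0], keep [00111100100], append 0
= 001111001000

Answer: 001111001000 (968)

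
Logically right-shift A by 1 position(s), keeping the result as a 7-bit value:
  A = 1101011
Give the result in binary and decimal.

Logical shift right by 1: drop the bottom 1 bit(s), prepend 1 zero(s) on the left.
  1101011  ->  keep [110101], discard [1], prepend 0
= 0110101

Answer: 0110101 (53)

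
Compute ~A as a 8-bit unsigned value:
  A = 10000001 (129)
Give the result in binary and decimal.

Flip each bit (0->1, 1->0):
  10000001
  01111110

Answer: 01111110 (126)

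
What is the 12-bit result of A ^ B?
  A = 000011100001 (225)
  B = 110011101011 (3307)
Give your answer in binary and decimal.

Apply ^ to each column (1 where bits differ):
  000011100001
^ 110011101011
--------------
  110000001010

Answer: 110000001010 (3082)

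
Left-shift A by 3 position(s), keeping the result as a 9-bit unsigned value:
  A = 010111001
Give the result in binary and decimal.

Shift left by 3: drop the top 3 bit(s), append 3 zero(s) on the right.
  010111001  ->  discard [010], keep [111001], append 000
= 111001000

Answer: 111001000 (456)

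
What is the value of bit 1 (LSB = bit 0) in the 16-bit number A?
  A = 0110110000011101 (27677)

Bit 1 is the 2nd from the right.
  0110110000011101
                ^
That bit is 0.

Answer: 0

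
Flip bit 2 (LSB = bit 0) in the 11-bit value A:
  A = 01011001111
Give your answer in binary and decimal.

Mask = 1 << 2 = 00000000100
Bit 2 of A is 1; XOR with the mask flips it to 0.
  01011001111
^ 00000000100
-------------
  01011001011

Answer: 01011001011 (715)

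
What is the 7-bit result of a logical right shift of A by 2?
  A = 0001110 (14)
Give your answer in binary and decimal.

Logical shift right by 2: drop the bottom 2 bit(s), prepend 2 zero(s) on the left.
  0001110  ->  keep [00011], discard [10], prepend 00
= 0000011

Answer: 0000011 (3)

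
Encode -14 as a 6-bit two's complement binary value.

1. Binary of +14:  001110
2. Invert bits:     110001
3. Add 1:           110010

Answer: 110010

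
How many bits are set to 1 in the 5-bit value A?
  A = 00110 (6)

00110
1-bits at positions (from bit 0 = LSB): 1, 2
Count = 2

Answer: 2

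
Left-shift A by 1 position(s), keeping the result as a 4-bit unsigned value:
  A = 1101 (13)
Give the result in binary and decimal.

Shift left by 1: drop the top 1 bit(s), append 1 zero(s) on the right.
  1101  ->  discard [1], keep [101], append 0
= 1010

Answer: 1010 (10)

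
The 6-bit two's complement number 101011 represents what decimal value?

MSB is 1, so the value is negative. Find the magnitude:
1. Invert bits:  010100
2. Add 1:        010101  = 21
3. Apply sign:   -21

Answer: -21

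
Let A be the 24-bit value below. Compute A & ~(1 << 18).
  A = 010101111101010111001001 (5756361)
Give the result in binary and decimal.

Mask = ~(1 << 18) = 111110111111111111111111
Bit 18 of A is 1, so AND-ing with the mask clears it to 0.
  010101111101010111001001
& 111110111111111111111111
--------------------------
  010100111101010111001001

Answer: 010100111101010111001001 (5494217)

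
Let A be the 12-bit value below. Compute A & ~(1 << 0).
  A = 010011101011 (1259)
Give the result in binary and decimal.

Mask = ~(1 << 0) = 111111111110
Bit 0 of A is 1, so AND-ing with the mask clears it to 0.
  010011101011
& 111111111110
--------------
  010011101010

Answer: 010011101010 (1258)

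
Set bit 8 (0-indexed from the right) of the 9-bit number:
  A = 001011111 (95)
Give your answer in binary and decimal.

Mask = 1 << 8 = 100000000
Bit 8 of A is 0, so OR-ing with the mask flips it to 1.
  001011111
| 100000000
-----------
  101011111

Answer: 101011111 (351)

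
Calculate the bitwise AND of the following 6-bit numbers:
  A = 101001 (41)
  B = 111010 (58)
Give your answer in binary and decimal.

Apply & to each column (1 only where both bits are 1):
  101001
& 111010
--------
  101000

Answer: 101000 (40)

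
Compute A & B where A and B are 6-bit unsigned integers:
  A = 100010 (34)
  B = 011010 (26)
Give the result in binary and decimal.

Apply & to each column (1 only where both bits are 1):
  100010
& 011010
--------
  000010

Answer: 000010 (2)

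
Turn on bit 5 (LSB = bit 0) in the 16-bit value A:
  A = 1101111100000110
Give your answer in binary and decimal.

Mask = 1 << 5 = 0000000000100000
Bit 5 of A is 0, so OR-ing with the mask flips it to 1.
  1101111100000110
| 0000000000100000
------------------
  1101111100100110

Answer: 1101111100100110 (57126)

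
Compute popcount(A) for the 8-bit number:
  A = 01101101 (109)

01101101
1-bits at positions (from bit 0 = LSB): 0, 2, 3, 5, 6
Count = 5

Answer: 5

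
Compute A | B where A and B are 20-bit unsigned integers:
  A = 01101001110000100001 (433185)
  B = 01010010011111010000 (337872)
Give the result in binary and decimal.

Apply | to each column (1 where either bit is 1):
  01101001110000100001
| 01010010011111010000
----------------------
  01111011111111110001

Answer: 01111011111111110001 (507889)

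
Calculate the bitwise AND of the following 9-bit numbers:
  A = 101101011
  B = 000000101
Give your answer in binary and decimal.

Apply & to each column (1 only where both bits are 1):
  101101011
& 000000101
-----------
  000000001

Answer: 000000001 (1)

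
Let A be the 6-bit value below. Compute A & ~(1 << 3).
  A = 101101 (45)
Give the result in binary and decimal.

Mask = ~(1 << 3) = 110111
Bit 3 of A is 1, so AND-ing with the mask clears it to 0.
  101101
& 110111
--------
  100101

Answer: 100101 (37)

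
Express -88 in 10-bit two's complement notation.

1. Binary of +88:  0001011000
2. Invert bits:     1110100111
3. Add 1:           1110101000

Answer: 1110101000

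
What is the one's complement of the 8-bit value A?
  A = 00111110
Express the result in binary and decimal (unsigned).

Flip each bit (0->1, 1->0):
  00111110
  11000001

Answer: 11000001 (193)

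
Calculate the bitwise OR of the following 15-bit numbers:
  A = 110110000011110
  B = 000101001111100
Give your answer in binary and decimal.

Apply | to each column (1 where either bit is 1):
  110110000011110
| 000101001111100
-----------------
  110111001111110

Answer: 110111001111110 (28286)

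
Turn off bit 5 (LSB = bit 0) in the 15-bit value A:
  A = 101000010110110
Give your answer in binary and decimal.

Mask = ~(1 << 5) = 111111111011111
Bit 5 of A is 1, so AND-ing with the mask clears it to 0.
  101000010110110
& 111111111011111
-----------------
  101000010010110

Answer: 101000010010110 (20630)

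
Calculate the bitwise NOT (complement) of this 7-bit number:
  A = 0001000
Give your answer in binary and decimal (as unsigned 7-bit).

Flip each bit (0->1, 1->0):
  0001000
  1110111

Answer: 1110111 (119)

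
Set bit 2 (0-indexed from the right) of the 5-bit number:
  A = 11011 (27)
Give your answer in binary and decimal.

Mask = 1 << 2 = 00100
Bit 2 of A is 0, so OR-ing with the mask flips it to 1.
  11011
| 00100
-------
  11111

Answer: 11111 (31)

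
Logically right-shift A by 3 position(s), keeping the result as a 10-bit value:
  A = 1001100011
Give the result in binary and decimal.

Logical shift right by 3: drop the bottom 3 bit(s), prepend 3 zero(s) on the left.
  1001100011  ->  keep [1001100], discard [011], prepend 000
= 0001001100

Answer: 0001001100 (76)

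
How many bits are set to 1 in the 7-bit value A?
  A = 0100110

0100110
1-bits at positions (from bit 0 = LSB): 1, 2, 5
Count = 3

Answer: 3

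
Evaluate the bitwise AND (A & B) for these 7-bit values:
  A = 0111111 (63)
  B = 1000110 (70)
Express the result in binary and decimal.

Apply & to each column (1 only where both bits are 1):
  0111111
& 1000110
---------
  0000110

Answer: 0000110 (6)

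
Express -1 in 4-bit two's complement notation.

1. Binary of +1:  0001
2. Invert bits:     1110
3. Add 1:           1111

Answer: 1111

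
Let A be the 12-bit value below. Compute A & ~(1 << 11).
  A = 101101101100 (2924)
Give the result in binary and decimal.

Mask = ~(1 << 11) = 011111111111
Bit 11 of A is 1, so AND-ing with the mask clears it to 0.
  101101101100
& 011111111111
--------------
  001101101100

Answer: 001101101100 (876)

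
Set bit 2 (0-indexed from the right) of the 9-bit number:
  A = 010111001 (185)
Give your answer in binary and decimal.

Mask = 1 << 2 = 000000100
Bit 2 of A is 0, so OR-ing with the mask flips it to 1.
  010111001
| 000000100
-----------
  010111101

Answer: 010111101 (189)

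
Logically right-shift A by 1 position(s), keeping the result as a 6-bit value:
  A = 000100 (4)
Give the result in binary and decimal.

Logical shift right by 1: drop the bottom 1 bit(s), prepend 1 zero(s) on the left.
  000100  ->  keep [00010], discard [0], prepend 0
= 000010

Answer: 000010 (2)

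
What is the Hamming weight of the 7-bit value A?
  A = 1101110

1101110
1-bits at positions (from bit 0 = LSB): 1, 2, 3, 5, 6
Count = 5

Answer: 5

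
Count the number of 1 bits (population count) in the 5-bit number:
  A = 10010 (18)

10010
1-bits at positions (from bit 0 = LSB): 1, 4
Count = 2

Answer: 2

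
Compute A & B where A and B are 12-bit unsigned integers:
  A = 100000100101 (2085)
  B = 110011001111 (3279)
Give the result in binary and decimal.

Apply & to each column (1 only where both bits are 1):
  100000100101
& 110011001111
--------------
  100000000101

Answer: 100000000101 (2053)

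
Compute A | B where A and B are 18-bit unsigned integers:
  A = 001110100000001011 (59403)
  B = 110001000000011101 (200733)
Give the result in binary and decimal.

Apply | to each column (1 where either bit is 1):
  001110100000001011
| 110001000000011101
--------------------
  111111100000011111

Answer: 111111100000011111 (260127)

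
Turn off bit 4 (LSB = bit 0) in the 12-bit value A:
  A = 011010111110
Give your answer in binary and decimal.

Mask = ~(1 << 4) = 111111101111
Bit 4 of A is 1, so AND-ing with the mask clears it to 0.
  011010111110
& 111111101111
--------------
  011010101110

Answer: 011010101110 (1710)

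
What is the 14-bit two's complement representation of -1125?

1. Binary of +1125:  00010001100101
2. Invert bits:     11101110011010
3. Add 1:           11101110011011

Answer: 11101110011011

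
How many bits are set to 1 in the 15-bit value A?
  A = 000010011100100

000010011100100
1-bits at positions (from bit 0 = LSB): 2, 5, 6, 7, 10
Count = 5

Answer: 5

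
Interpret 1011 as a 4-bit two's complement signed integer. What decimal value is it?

MSB is 1, so the value is negative. Find the magnitude:
1. Invert bits:  0100
2. Add 1:        0101  = 5
3. Apply sign:   -5

Answer: -5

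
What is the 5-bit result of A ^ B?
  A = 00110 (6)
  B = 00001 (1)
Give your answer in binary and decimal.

Apply ^ to each column (1 where bits differ):
  00110
^ 00001
-------
  00111

Answer: 00111 (7)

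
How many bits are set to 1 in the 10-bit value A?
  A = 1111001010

1111001010
1-bits at positions (from bit 0 = LSB): 1, 3, 6, 7, 8, 9
Count = 6

Answer: 6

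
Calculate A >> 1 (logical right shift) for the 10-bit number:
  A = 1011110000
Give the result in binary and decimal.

Logical shift right by 1: drop the bottom 1 bit(s), prepend 1 zero(s) on the left.
  1011110000  ->  keep [101111000], discard [0], prepend 0
= 0101111000

Answer: 0101111000 (376)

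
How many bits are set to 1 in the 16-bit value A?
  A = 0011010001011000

0011010001011000
1-bits at positions (from bit 0 = LSB): 3, 4, 6, 10, 12, 13
Count = 6

Answer: 6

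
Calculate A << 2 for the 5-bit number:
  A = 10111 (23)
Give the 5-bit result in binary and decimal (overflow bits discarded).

Shift left by 2: drop the top 2 bit(s), append 2 zero(s) on the right.
  10111  ->  discard [10], keep [111], append 00
= 11100

Answer: 11100 (28)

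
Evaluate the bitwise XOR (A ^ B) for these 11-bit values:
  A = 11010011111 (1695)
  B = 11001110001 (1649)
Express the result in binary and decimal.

Apply ^ to each column (1 where bits differ):
  11010011111
^ 11001110001
-------------
  00011101110

Answer: 00011101110 (238)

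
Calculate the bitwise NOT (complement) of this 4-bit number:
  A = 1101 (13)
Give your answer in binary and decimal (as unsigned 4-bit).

Flip each bit (0->1, 1->0):
  1101
  0010

Answer: 0010 (2)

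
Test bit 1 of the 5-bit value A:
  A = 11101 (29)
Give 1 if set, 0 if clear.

Bit 1 is the 2nd from the right.
  11101
     ^
That bit is 0.

Answer: 0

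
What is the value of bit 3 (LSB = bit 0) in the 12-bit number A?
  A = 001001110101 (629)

Bit 3 is the 4th from the right.
  001001110101
          ^
That bit is 0.

Answer: 0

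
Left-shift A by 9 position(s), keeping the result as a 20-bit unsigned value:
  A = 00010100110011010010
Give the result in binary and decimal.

Shift left by 9: drop the top 9 bit(s), append 9 zero(s) on the right.
  00010100110011010010  ->  discard [000101001], keep [10011010010], append 000000000
= 10011010010000000000

Answer: 10011010010000000000 (631808)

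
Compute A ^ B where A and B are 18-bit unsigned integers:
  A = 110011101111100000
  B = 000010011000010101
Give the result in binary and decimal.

Apply ^ to each column (1 where bits differ):
  110011101111100000
^ 000010011000010101
--------------------
  110001110111110101

Answer: 110001110111110101 (204277)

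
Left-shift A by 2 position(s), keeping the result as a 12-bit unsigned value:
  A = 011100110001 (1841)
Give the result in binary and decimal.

Shift left by 2: drop the top 2 bit(s), append 2 zero(s) on the right.
  011100110001  ->  discard [01], keep [1100110001], append 00
= 110011000100

Answer: 110011000100 (3268)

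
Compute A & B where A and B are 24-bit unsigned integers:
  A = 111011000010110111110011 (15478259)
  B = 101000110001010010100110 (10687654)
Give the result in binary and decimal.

Apply & to each column (1 only where both bits are 1):
  111011000010110111110011
& 101000110001010010100110
--------------------------
  101000000000010010100010

Answer: 101000000000010010100010 (10486946)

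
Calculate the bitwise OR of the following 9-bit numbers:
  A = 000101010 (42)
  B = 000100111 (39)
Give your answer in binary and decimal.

Apply | to each column (1 where either bit is 1):
  000101010
| 000100111
-----------
  000101111

Answer: 000101111 (47)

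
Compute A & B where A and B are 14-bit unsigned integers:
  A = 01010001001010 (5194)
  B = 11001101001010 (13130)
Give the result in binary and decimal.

Apply & to each column (1 only where both bits are 1):
  01010001001010
& 11001101001010
----------------
  01000001001010

Answer: 01000001001010 (4170)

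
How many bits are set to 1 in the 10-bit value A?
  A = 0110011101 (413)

0110011101
1-bits at positions (from bit 0 = LSB): 0, 2, 3, 4, 7, 8
Count = 6

Answer: 6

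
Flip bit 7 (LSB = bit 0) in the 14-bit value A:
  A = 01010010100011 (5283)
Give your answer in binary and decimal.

Mask = 1 << 7 = 00000010000000
Bit 7 of A is 1; XOR with the mask flips it to 0.
  01010010100011
^ 00000010000000
----------------
  01010000100011

Answer: 01010000100011 (5155)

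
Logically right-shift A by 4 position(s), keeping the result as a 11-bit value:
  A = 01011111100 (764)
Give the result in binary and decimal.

Logical shift right by 4: drop the bottom 4 bit(s), prepend 4 zero(s) on the left.
  01011111100  ->  keep [0101111], discard [1100], prepend 0000
= 00000101111

Answer: 00000101111 (47)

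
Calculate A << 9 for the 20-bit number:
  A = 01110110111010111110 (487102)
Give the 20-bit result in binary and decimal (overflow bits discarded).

Shift left by 9: drop the top 9 bit(s), append 9 zero(s) on the right.
  01110110111010111110  ->  discard [011101101], keep [11010111110], append 000000000
= 11010111110000000000

Answer: 11010111110000000000 (883712)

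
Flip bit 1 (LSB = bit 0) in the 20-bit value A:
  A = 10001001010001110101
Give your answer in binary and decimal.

Mask = 1 << 1 = 00000000000000000010
Bit 1 of A is 0; XOR with the mask flips it to 1.
  10001001010001110101
^ 00000000000000000010
----------------------
  10001001010001110111

Answer: 10001001010001110111 (562295)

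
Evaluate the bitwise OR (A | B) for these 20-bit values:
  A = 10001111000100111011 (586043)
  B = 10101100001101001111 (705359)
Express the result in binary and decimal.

Apply | to each column (1 where either bit is 1):
  10001111000100111011
| 10101100001101001111
----------------------
  10101111001101111111

Answer: 10101111001101111111 (717695)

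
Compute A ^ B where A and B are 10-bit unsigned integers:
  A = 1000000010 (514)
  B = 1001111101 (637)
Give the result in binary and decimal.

Apply ^ to each column (1 where bits differ):
  1000000010
^ 1001111101
------------
  0001111111

Answer: 0001111111 (127)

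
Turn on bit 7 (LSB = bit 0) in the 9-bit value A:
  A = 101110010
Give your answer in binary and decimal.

Mask = 1 << 7 = 010000000
Bit 7 of A is 0, so OR-ing with the mask flips it to 1.
  101110010
| 010000000
-----------
  111110010

Answer: 111110010 (498)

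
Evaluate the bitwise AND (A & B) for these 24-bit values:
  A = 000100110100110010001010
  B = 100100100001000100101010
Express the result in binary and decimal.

Apply & to each column (1 only where both bits are 1):
  000100110100110010001010
& 100100100001000100101010
--------------------------
  000100100000000000001010

Answer: 000100100000000000001010 (1179658)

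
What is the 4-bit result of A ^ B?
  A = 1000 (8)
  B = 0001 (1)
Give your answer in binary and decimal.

Apply ^ to each column (1 where bits differ):
  1000
^ 0001
------
  1001

Answer: 1001 (9)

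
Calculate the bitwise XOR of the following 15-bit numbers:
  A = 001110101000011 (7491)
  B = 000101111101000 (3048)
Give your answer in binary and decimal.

Apply ^ to each column (1 where bits differ):
  001110101000011
^ 000101111101000
-----------------
  001011010101011

Answer: 001011010101011 (5803)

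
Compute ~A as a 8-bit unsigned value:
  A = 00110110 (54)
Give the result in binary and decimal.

Flip each bit (0->1, 1->0):
  00110110
  11001001

Answer: 11001001 (201)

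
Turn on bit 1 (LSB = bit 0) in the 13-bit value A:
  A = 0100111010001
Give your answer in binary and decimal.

Mask = 1 << 1 = 0000000000010
Bit 1 of A is 0, so OR-ing with the mask flips it to 1.
  0100111010001
| 0000000000010
---------------
  0100111010011

Answer: 0100111010011 (2515)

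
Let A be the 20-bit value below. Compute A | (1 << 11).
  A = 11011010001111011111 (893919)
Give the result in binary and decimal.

Mask = 1 << 11 = 00000000100000000000
Bit 11 of A is 0, so OR-ing with the mask flips it to 1.
  11011010001111011111
| 00000000100000000000
----------------------
  11011010101111011111

Answer: 11011010101111011111 (895967)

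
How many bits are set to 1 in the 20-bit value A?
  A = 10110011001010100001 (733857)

10110011001010100001
1-bits at positions (from bit 0 = LSB): 0, 5, 7, 9, 12, 13, 16, 17, 19
Count = 9

Answer: 9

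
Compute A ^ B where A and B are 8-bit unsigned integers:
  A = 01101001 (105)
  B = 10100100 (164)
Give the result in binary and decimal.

Apply ^ to each column (1 where bits differ):
  01101001
^ 10100100
----------
  11001101

Answer: 11001101 (205)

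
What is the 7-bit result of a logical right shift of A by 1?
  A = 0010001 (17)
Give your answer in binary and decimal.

Logical shift right by 1: drop the bottom 1 bit(s), prepend 1 zero(s) on the left.
  0010001  ->  keep [001000], discard [1], prepend 0
= 0001000

Answer: 0001000 (8)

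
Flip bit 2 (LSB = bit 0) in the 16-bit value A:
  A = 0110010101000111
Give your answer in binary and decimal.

Mask = 1 << 2 = 0000000000000100
Bit 2 of A is 1; XOR with the mask flips it to 0.
  0110010101000111
^ 0000000000000100
------------------
  0110010101000011

Answer: 0110010101000011 (25923)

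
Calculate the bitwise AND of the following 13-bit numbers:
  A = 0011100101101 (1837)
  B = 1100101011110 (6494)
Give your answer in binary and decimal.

Apply & to each column (1 only where both bits are 1):
  0011100101101
& 1100101011110
---------------
  0000100001100

Answer: 0000100001100 (268)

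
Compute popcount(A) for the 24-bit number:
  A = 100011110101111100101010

100011110101111100101010
1-bits at positions (from bit 0 = LSB): 1, 3, 5, 8, 9, 10, 11, 12, 14, 16, 17, 18, 19, 23
Count = 14

Answer: 14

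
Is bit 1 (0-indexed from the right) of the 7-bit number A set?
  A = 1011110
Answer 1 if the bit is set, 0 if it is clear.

Bit 1 is the 2nd from the right.
  1011110
       ^
That bit is 1.

Answer: 1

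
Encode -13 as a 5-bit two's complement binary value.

1. Binary of +13:  01101
2. Invert bits:     10010
3. Add 1:           10011

Answer: 10011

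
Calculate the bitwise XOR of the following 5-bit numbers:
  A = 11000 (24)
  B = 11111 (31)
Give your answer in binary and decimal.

Apply ^ to each column (1 where bits differ):
  11000
^ 11111
-------
  00111

Answer: 00111 (7)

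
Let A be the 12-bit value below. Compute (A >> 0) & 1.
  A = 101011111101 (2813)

Bit 0 is the 1st from the right.
  101011111101
             ^
That bit is 1.

Answer: 1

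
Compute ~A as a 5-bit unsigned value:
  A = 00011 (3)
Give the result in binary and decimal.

Flip each bit (0->1, 1->0):
  00011
  11100

Answer: 11100 (28)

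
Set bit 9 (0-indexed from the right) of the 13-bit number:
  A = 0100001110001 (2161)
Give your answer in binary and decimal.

Mask = 1 << 9 = 0001000000000
Bit 9 of A is 0, so OR-ing with the mask flips it to 1.
  0100001110001
| 0001000000000
---------------
  0101001110001

Answer: 0101001110001 (2673)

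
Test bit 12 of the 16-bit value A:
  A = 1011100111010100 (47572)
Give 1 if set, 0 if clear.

Bit 12 is the 13th from the right.
  1011100111010100
     ^
That bit is 1.

Answer: 1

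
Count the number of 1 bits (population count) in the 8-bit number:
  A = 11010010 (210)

11010010
1-bits at positions (from bit 0 = LSB): 1, 4, 6, 7
Count = 4

Answer: 4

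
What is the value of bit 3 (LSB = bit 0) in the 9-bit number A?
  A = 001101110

Bit 3 is the 4th from the right.
  001101110
       ^
That bit is 1.

Answer: 1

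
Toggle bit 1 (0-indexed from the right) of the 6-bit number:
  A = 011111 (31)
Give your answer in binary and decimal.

Mask = 1 << 1 = 000010
Bit 1 of A is 1; XOR with the mask flips it to 0.
  011111
^ 000010
--------
  011101

Answer: 011101 (29)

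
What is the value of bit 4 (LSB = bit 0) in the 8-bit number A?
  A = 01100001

Bit 4 is the 5th from the right.
  01100001
     ^
That bit is 0.

Answer: 0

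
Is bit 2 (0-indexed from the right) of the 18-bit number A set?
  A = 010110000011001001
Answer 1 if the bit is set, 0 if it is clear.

Bit 2 is the 3rd from the right.
  010110000011001001
                 ^
That bit is 0.

Answer: 0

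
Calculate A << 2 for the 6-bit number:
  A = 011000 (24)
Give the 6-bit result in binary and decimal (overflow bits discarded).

Shift left by 2: drop the top 2 bit(s), append 2 zero(s) on the right.
  011000  ->  discard [01], keep [1000], append 00
= 100000

Answer: 100000 (32)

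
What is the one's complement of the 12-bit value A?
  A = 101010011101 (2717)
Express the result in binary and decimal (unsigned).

Flip each bit (0->1, 1->0):
  101010011101
  010101100010

Answer: 010101100010 (1378)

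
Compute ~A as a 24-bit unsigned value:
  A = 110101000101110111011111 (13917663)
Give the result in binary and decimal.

Flip each bit (0->1, 1->0):
  110101000101110111011111
  001010111010001000100000

Answer: 001010111010001000100000 (2859552)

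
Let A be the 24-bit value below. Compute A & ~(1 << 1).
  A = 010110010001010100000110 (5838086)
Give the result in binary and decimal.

Mask = ~(1 << 1) = 111111111111111111111101
Bit 1 of A is 1, so AND-ing with the mask clears it to 0.
  010110010001010100000110
& 111111111111111111111101
--------------------------
  010110010001010100000100

Answer: 010110010001010100000100 (5838084)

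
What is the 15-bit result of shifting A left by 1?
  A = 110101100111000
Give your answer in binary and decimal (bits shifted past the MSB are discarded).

Shift left by 1: drop the top 1 bit(s), append 1 zero(s) on the right.
  110101100111000  ->  discard [1], keep [10101100111000], append 0
= 101011001110000

Answer: 101011001110000 (22128)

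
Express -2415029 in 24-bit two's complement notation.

1. Binary of +2415029:  001001001101100110110101
2. Invert bits:     110110110010011001001010
3. Add 1:           110110110010011001001011

Answer: 110110110010011001001011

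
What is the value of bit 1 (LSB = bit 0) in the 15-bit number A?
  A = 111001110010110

Bit 1 is the 2nd from the right.
  111001110010110
               ^
That bit is 1.

Answer: 1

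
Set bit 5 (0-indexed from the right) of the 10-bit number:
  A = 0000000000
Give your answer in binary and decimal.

Mask = 1 << 5 = 0000100000
Bit 5 of A is 0, so OR-ing with the mask flips it to 1.
  0000000000
| 0000100000
------------
  0000100000

Answer: 0000100000 (32)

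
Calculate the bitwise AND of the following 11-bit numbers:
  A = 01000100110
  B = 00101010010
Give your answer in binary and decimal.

Apply & to each column (1 only where both bits are 1):
  01000100110
& 00101010010
-------------
  00000000010

Answer: 00000000010 (2)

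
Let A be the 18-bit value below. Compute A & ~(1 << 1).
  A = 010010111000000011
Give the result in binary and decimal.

Mask = ~(1 << 1) = 111111111111111101
Bit 1 of A is 1, so AND-ing with the mask clears it to 0.
  010010111000000011
& 111111111111111101
--------------------
  010010111000000001

Answer: 010010111000000001 (77313)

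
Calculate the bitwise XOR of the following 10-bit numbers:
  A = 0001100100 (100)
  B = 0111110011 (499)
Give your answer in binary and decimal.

Apply ^ to each column (1 where bits differ):
  0001100100
^ 0111110011
------------
  0110010111

Answer: 0110010111 (407)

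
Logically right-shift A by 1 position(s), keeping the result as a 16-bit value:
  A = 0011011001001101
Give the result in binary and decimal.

Logical shift right by 1: drop the bottom 1 bit(s), prepend 1 zero(s) on the left.
  0011011001001101  ->  keep [001101100100110], discard [1], prepend 0
= 0001101100100110

Answer: 0001101100100110 (6950)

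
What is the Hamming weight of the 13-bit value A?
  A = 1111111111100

1111111111100
1-bits at positions (from bit 0 = LSB): 2, 3, 4, 5, 6, 7, 8, 9, 10, 11, 12
Count = 11

Answer: 11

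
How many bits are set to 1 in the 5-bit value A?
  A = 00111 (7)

00111
1-bits at positions (from bit 0 = LSB): 0, 1, 2
Count = 3

Answer: 3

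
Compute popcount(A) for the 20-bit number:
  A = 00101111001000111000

00101111001000111000
1-bits at positions (from bit 0 = LSB): 3, 4, 5, 9, 12, 13, 14, 15, 17
Count = 9

Answer: 9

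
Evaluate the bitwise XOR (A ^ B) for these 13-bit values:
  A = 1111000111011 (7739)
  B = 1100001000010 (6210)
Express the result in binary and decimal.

Apply ^ to each column (1 where bits differ):
  1111000111011
^ 1100001000010
---------------
  0011001111001

Answer: 0011001111001 (1657)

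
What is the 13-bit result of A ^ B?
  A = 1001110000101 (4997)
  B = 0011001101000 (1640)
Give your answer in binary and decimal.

Apply ^ to each column (1 where bits differ):
  1001110000101
^ 0011001101000
---------------
  1010111101101

Answer: 1010111101101 (5613)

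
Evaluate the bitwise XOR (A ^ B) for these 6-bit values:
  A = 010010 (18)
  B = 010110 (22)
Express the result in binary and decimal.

Apply ^ to each column (1 where bits differ):
  010010
^ 010110
--------
  000100

Answer: 000100 (4)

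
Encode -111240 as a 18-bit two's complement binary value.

1. Binary of +111240:  011011001010001000
2. Invert bits:     100100110101110111
3. Add 1:           100100110101111000

Answer: 100100110101111000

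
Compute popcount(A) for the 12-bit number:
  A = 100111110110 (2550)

100111110110
1-bits at positions (from bit 0 = LSB): 1, 2, 4, 5, 6, 7, 8, 11
Count = 8

Answer: 8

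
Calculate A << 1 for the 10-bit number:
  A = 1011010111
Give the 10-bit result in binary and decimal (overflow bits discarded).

Shift left by 1: drop the top 1 bit(s), append 1 zero(s) on the right.
  1011010111  ->  discard [1], keep [011010111], append 0
= 0110101110

Answer: 0110101110 (430)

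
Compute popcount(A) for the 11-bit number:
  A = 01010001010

01010001010
1-bits at positions (from bit 0 = LSB): 1, 3, 7, 9
Count = 4

Answer: 4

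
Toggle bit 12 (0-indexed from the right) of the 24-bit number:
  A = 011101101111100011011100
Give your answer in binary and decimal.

Mask = 1 << 12 = 000000000001000000000000
Bit 12 of A is 1; XOR with the mask flips it to 0.
  011101101111100011011100
^ 000000000001000000000000
--------------------------
  011101101110100011011100

Answer: 011101101110100011011100 (7792860)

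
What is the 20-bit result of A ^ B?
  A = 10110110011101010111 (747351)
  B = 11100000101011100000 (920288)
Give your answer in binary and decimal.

Apply ^ to each column (1 where bits differ):
  10110110011101010111
^ 11100000101011100000
----------------------
  01010110110110110111

Answer: 01010110110110110111 (355767)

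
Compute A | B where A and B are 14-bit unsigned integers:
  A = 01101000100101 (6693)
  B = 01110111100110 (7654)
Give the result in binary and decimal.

Apply | to each column (1 where either bit is 1):
  01101000100101
| 01110111100110
----------------
  01111111100111

Answer: 01111111100111 (8167)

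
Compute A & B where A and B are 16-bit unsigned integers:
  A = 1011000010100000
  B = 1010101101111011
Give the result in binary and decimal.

Apply & to each column (1 only where both bits are 1):
  1011000010100000
& 1010101101111011
------------------
  1010000000100000

Answer: 1010000000100000 (40992)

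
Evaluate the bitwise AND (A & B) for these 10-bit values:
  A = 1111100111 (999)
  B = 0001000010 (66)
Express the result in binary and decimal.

Apply & to each column (1 only where both bits are 1):
  1111100111
& 0001000010
------------
  0001000010

Answer: 0001000010 (66)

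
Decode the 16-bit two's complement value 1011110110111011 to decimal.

MSB is 1, so the value is negative. Find the magnitude:
1. Invert bits:  0100001001000100
2. Add 1:        0100001001000101  = 16965
3. Apply sign:   -16965

Answer: -16965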